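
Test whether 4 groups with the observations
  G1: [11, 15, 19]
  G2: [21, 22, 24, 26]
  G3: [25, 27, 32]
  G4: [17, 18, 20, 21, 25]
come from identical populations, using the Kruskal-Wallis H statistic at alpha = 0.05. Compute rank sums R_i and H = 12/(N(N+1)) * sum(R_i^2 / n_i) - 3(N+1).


Step 1: Combine all N = 15 observations and assign midranks.
sorted (value, group, rank): (11,G1,1), (15,G1,2), (17,G4,3), (18,G4,4), (19,G1,5), (20,G4,6), (21,G2,7.5), (21,G4,7.5), (22,G2,9), (24,G2,10), (25,G3,11.5), (25,G4,11.5), (26,G2,13), (27,G3,14), (32,G3,15)
Step 2: Sum ranks within each group.
R_1 = 8 (n_1 = 3)
R_2 = 39.5 (n_2 = 4)
R_3 = 40.5 (n_3 = 3)
R_4 = 32 (n_4 = 5)
Step 3: H = 12/(N(N+1)) * sum(R_i^2/n_i) - 3(N+1)
     = 12/(15*16) * (8^2/3 + 39.5^2/4 + 40.5^2/3 + 32^2/5) - 3*16
     = 0.050000 * 1162.95 - 48
     = 10.147292.
Step 4: Ties present; correction factor C = 1 - 12/(15^3 - 15) = 0.996429. Corrected H = 10.147292 / 0.996429 = 10.183662.
Step 5: Under H0, H ~ chi^2(3); p-value = 0.017068.
Step 6: alpha = 0.05. reject H0.

H = 10.1837, df = 3, p = 0.017068, reject H0.


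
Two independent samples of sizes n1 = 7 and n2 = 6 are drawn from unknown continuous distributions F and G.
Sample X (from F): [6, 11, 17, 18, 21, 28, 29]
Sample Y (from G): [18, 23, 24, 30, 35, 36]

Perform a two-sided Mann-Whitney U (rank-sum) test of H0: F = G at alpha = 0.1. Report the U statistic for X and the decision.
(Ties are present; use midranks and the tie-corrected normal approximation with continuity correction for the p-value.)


Step 1: Combine and sort all 13 observations; assign midranks.
sorted (value, group): (6,X), (11,X), (17,X), (18,X), (18,Y), (21,X), (23,Y), (24,Y), (28,X), (29,X), (30,Y), (35,Y), (36,Y)
ranks: 6->1, 11->2, 17->3, 18->4.5, 18->4.5, 21->6, 23->7, 24->8, 28->9, 29->10, 30->11, 35->12, 36->13
Step 2: Rank sum for X: R1 = 1 + 2 + 3 + 4.5 + 6 + 9 + 10 = 35.5.
Step 3: U_X = R1 - n1(n1+1)/2 = 35.5 - 7*8/2 = 35.5 - 28 = 7.5.
       U_Y = n1*n2 - U_X = 42 - 7.5 = 34.5.
Step 4: Ties are present, so use the tie-corrected normal approximation (with continuity correction) for the p-value.
Step 5: p-value = 0.062928; compare to alpha = 0.1. reject H0.

U_X = 7.5, p = 0.062928, reject H0 at alpha = 0.1.


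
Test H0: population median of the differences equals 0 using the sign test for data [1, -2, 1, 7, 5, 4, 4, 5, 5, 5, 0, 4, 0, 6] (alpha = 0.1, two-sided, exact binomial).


Step 1: Discard zero differences. Original n = 14; n_eff = number of nonzero differences = 12.
Nonzero differences (with sign): +1, -2, +1, +7, +5, +4, +4, +5, +5, +5, +4, +6
Step 2: Count signs: positive = 11, negative = 1.
Step 3: Under H0: P(positive) = 0.5, so the number of positives S ~ Bin(12, 0.5).
Step 4: Two-sided exact p-value = sum of Bin(12,0.5) probabilities at or below the observed probability = 0.006348.
Step 5: alpha = 0.1. reject H0.

n_eff = 12, pos = 11, neg = 1, p = 0.006348, reject H0.


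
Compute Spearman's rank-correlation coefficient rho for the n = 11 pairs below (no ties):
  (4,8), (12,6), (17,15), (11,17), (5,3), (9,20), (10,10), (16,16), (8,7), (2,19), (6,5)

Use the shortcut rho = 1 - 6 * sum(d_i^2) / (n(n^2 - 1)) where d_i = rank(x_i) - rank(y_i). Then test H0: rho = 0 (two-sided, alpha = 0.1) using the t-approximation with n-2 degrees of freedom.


Step 1: Rank x and y separately (midranks; no ties here).
rank(x): 4->2, 12->9, 17->11, 11->8, 5->3, 9->6, 10->7, 16->10, 8->5, 2->1, 6->4
rank(y): 8->5, 6->3, 15->7, 17->9, 3->1, 20->11, 10->6, 16->8, 7->4, 19->10, 5->2
Step 2: d_i = R_x(i) - R_y(i); compute d_i^2.
  (2-5)^2=9, (9-3)^2=36, (11-7)^2=16, (8-9)^2=1, (3-1)^2=4, (6-11)^2=25, (7-6)^2=1, (10-8)^2=4, (5-4)^2=1, (1-10)^2=81, (4-2)^2=4
sum(d^2) = 182.
Step 3: rho = 1 - 6*182 / (11*(11^2 - 1)) = 1 - 1092/1320 = 0.172727.
Step 4: Under H0, t = rho * sqrt((n-2)/(1-rho^2)) = 0.5261 ~ t(9).
Step 5: Two-sided p-value from the t-distribution with 9 df = 0.611542.
Step 6: alpha = 0.1. fail to reject H0.

rho = 0.1727, p = 0.611542, fail to reject H0 at alpha = 0.1.


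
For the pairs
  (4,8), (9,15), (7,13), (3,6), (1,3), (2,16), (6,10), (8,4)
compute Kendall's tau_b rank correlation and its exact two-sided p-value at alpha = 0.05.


Step 1: Enumerate the 28 unordered pairs (i,j) with i<j and classify each by sign(x_j-x_i) * sign(y_j-y_i).
  (1,2):dx=+5,dy=+7->C; (1,3):dx=+3,dy=+5->C; (1,4):dx=-1,dy=-2->C; (1,5):dx=-3,dy=-5->C
  (1,6):dx=-2,dy=+8->D; (1,7):dx=+2,dy=+2->C; (1,8):dx=+4,dy=-4->D; (2,3):dx=-2,dy=-2->C
  (2,4):dx=-6,dy=-9->C; (2,5):dx=-8,dy=-12->C; (2,6):dx=-7,dy=+1->D; (2,7):dx=-3,dy=-5->C
  (2,8):dx=-1,dy=-11->C; (3,4):dx=-4,dy=-7->C; (3,5):dx=-6,dy=-10->C; (3,6):dx=-5,dy=+3->D
  (3,7):dx=-1,dy=-3->C; (3,8):dx=+1,dy=-9->D; (4,5):dx=-2,dy=-3->C; (4,6):dx=-1,dy=+10->D
  (4,7):dx=+3,dy=+4->C; (4,8):dx=+5,dy=-2->D; (5,6):dx=+1,dy=+13->C; (5,7):dx=+5,dy=+7->C
  (5,8):dx=+7,dy=+1->C; (6,7):dx=+4,dy=-6->D; (6,8):dx=+6,dy=-12->D; (7,8):dx=+2,dy=-6->D
Step 2: C = 18, D = 10, total pairs = 28.
Step 3: tau = (C - D)/(n(n-1)/2) = (18 - 10)/28 = 0.285714.
Step 4: Exact two-sided p-value (enumerate n! = 40320 permutations of y under H0): p = 0.398760.
Step 5: alpha = 0.05. fail to reject H0.

tau_b = 0.2857 (C=18, D=10), p = 0.398760, fail to reject H0.


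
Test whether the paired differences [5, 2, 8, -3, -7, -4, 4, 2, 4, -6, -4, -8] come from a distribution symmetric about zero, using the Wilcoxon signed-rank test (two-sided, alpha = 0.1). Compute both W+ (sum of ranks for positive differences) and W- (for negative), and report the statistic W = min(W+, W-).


Step 1: Drop any zero differences (none here) and take |d_i|.
|d| = [5, 2, 8, 3, 7, 4, 4, 2, 4, 6, 4, 8]
Step 2: Midrank |d_i| (ties get averaged ranks).
ranks: |5|->8, |2|->1.5, |8|->11.5, |3|->3, |7|->10, |4|->5.5, |4|->5.5, |2|->1.5, |4|->5.5, |6|->9, |4|->5.5, |8|->11.5
Step 3: Attach original signs; sum ranks with positive sign and with negative sign.
W+ = 8 + 1.5 + 11.5 + 5.5 + 1.5 + 5.5 = 33.5
W- = 3 + 10 + 5.5 + 9 + 5.5 + 11.5 = 44.5
(Check: W+ + W- = 78 should equal n(n+1)/2 = 78.)
Step 4: Test statistic W = min(W+, W-) = 33.5.
Step 5: Ties in |d|, so use the tie-corrected normal approximation.
        E[W] = n(n+1)/4 = 12*13/4 = 39.
        Tie groups: |d|=2 (t=2), |d|=4 (t=4), |d|=8 (t=2); sum(t^3 - t) = 72.
        Var[W] = n(n+1)(2n+1)/24 - sum(t^3-t)/48 = 3900/24 - 72/48 = 161.
        z = (W - E[W]) / sqrt(Var[W]) = (33.5 - 39) / 12.6886 = -0.4335.
        Two-sided p = 2*Phi(z) = 0.664680.
Step 6: alpha = 0.1. fail to reject H0.

W+ = 33.5, W- = 44.5, W = min = 33.5, p = 0.664680, fail to reject H0.


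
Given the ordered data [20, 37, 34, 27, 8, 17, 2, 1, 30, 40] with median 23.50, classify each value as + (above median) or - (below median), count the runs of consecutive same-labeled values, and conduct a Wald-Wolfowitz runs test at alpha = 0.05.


Step 1: Compute median = 23.50; label A = above, B = below.
Labels in order: BAAABBBBAA  (n_A = 5, n_B = 5)
Step 2: Count runs R = 4.
Step 3: Under H0 (random ordering), E[R] = 2*n_A*n_B/(n_A+n_B) + 1 = 2*5*5/10 + 1 = 6.0000.
        Var[R] = 2*n_A*n_B*(2*n_A*n_B - n_A - n_B) / ((n_A+n_B)^2 * (n_A+n_B-1)) = 2000/900 = 2.2222.
        SD[R] = 1.4907.
Step 4: Continuity-corrected z = (R + 0.5 - E[R]) / SD[R] = (4 + 0.5 - 6.0000) / 1.4907 = -1.0062.
Step 5: Two-sided p-value via normal approximation = 2*(1 - Phi(|z|)) = 0.314305.
Step 6: alpha = 0.05. fail to reject H0.

R = 4, z = -1.0062, p = 0.314305, fail to reject H0.


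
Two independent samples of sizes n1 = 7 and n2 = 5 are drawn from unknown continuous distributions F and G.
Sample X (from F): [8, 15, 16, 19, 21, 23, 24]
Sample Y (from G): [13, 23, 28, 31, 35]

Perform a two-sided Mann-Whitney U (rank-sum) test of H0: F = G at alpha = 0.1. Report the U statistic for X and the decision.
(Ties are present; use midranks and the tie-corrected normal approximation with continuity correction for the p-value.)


Step 1: Combine and sort all 12 observations; assign midranks.
sorted (value, group): (8,X), (13,Y), (15,X), (16,X), (19,X), (21,X), (23,X), (23,Y), (24,X), (28,Y), (31,Y), (35,Y)
ranks: 8->1, 13->2, 15->3, 16->4, 19->5, 21->6, 23->7.5, 23->7.5, 24->9, 28->10, 31->11, 35->12
Step 2: Rank sum for X: R1 = 1 + 3 + 4 + 5 + 6 + 7.5 + 9 = 35.5.
Step 3: U_X = R1 - n1(n1+1)/2 = 35.5 - 7*8/2 = 35.5 - 28 = 7.5.
       U_Y = n1*n2 - U_X = 35 - 7.5 = 27.5.
Step 4: Ties are present, so use the tie-corrected normal approximation (with continuity correction) for the p-value.
Step 5: p-value = 0.122225; compare to alpha = 0.1. fail to reject H0.

U_X = 7.5, p = 0.122225, fail to reject H0 at alpha = 0.1.


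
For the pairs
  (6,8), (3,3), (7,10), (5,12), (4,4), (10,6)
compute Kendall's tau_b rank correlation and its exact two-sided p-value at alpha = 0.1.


Step 1: Enumerate the 15 unordered pairs (i,j) with i<j and classify each by sign(x_j-x_i) * sign(y_j-y_i).
  (1,2):dx=-3,dy=-5->C; (1,3):dx=+1,dy=+2->C; (1,4):dx=-1,dy=+4->D; (1,5):dx=-2,dy=-4->C
  (1,6):dx=+4,dy=-2->D; (2,3):dx=+4,dy=+7->C; (2,4):dx=+2,dy=+9->C; (2,5):dx=+1,dy=+1->C
  (2,6):dx=+7,dy=+3->C; (3,4):dx=-2,dy=+2->D; (3,5):dx=-3,dy=-6->C; (3,6):dx=+3,dy=-4->D
  (4,5):dx=-1,dy=-8->C; (4,6):dx=+5,dy=-6->D; (5,6):dx=+6,dy=+2->C
Step 2: C = 10, D = 5, total pairs = 15.
Step 3: tau = (C - D)/(n(n-1)/2) = (10 - 5)/15 = 0.333333.
Step 4: Exact two-sided p-value (enumerate n! = 720 permutations of y under H0): p = 0.469444.
Step 5: alpha = 0.1. fail to reject H0.

tau_b = 0.3333 (C=10, D=5), p = 0.469444, fail to reject H0.


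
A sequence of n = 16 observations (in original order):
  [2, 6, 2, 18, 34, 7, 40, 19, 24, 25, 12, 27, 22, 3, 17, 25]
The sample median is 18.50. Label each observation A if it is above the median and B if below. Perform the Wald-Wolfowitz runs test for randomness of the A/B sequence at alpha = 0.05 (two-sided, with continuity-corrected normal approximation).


Step 1: Compute median = 18.50; label A = above, B = below.
Labels in order: BBBBABAAAABAABBA  (n_A = 8, n_B = 8)
Step 2: Count runs R = 8.
Step 3: Under H0 (random ordering), E[R] = 2*n_A*n_B/(n_A+n_B) + 1 = 2*8*8/16 + 1 = 9.0000.
        Var[R] = 2*n_A*n_B*(2*n_A*n_B - n_A - n_B) / ((n_A+n_B)^2 * (n_A+n_B-1)) = 14336/3840 = 3.7333.
        SD[R] = 1.9322.
Step 4: Continuity-corrected z = (R + 0.5 - E[R]) / SD[R] = (8 + 0.5 - 9.0000) / 1.9322 = -0.2588.
Step 5: Two-sided p-value via normal approximation = 2*(1 - Phi(|z|)) = 0.795809.
Step 6: alpha = 0.05. fail to reject H0.

R = 8, z = -0.2588, p = 0.795809, fail to reject H0.


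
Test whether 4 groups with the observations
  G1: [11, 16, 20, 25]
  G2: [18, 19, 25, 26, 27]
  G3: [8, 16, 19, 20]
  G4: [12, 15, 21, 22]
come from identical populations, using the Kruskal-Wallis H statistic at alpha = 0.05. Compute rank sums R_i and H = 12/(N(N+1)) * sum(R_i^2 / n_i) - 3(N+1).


Step 1: Combine all N = 17 observations and assign midranks.
sorted (value, group, rank): (8,G3,1), (11,G1,2), (12,G4,3), (15,G4,4), (16,G1,5.5), (16,G3,5.5), (18,G2,7), (19,G2,8.5), (19,G3,8.5), (20,G1,10.5), (20,G3,10.5), (21,G4,12), (22,G4,13), (25,G1,14.5), (25,G2,14.5), (26,G2,16), (27,G2,17)
Step 2: Sum ranks within each group.
R_1 = 32.5 (n_1 = 4)
R_2 = 63 (n_2 = 5)
R_3 = 25.5 (n_3 = 4)
R_4 = 32 (n_4 = 4)
Step 3: H = 12/(N(N+1)) * sum(R_i^2/n_i) - 3(N+1)
     = 12/(17*18) * (32.5^2/4 + 63^2/5 + 25.5^2/4 + 32^2/4) - 3*18
     = 0.039216 * 1476.42 - 54
     = 3.899020.
Step 4: Ties present; correction factor C = 1 - 24/(17^3 - 17) = 0.995098. Corrected H = 3.899020 / 0.995098 = 3.918227.
Step 5: Under H0, H ~ chi^2(3); p-value = 0.270431.
Step 6: alpha = 0.05. fail to reject H0.

H = 3.9182, df = 3, p = 0.270431, fail to reject H0.


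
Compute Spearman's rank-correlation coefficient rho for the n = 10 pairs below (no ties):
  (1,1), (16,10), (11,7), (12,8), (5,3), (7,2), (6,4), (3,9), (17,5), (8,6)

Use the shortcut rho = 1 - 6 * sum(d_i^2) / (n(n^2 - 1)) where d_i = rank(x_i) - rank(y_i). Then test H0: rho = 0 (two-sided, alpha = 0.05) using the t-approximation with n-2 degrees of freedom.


Step 1: Rank x and y separately (midranks; no ties here).
rank(x): 1->1, 16->9, 11->7, 12->8, 5->3, 7->5, 6->4, 3->2, 17->10, 8->6
rank(y): 1->1, 10->10, 7->7, 8->8, 3->3, 2->2, 4->4, 9->9, 5->5, 6->6
Step 2: d_i = R_x(i) - R_y(i); compute d_i^2.
  (1-1)^2=0, (9-10)^2=1, (7-7)^2=0, (8-8)^2=0, (3-3)^2=0, (5-2)^2=9, (4-4)^2=0, (2-9)^2=49, (10-5)^2=25, (6-6)^2=0
sum(d^2) = 84.
Step 3: rho = 1 - 6*84 / (10*(10^2 - 1)) = 1 - 504/990 = 0.490909.
Step 4: Under H0, t = rho * sqrt((n-2)/(1-rho^2)) = 1.5938 ~ t(8).
Step 5: Two-sided p-value from the t-distribution with 8 df = 0.149656.
Step 6: alpha = 0.05. fail to reject H0.

rho = 0.4909, p = 0.149656, fail to reject H0 at alpha = 0.05.


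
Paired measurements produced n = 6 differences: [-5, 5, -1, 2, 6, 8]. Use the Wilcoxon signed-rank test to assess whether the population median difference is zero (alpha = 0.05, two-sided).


Step 1: Drop any zero differences (none here) and take |d_i|.
|d| = [5, 5, 1, 2, 6, 8]
Step 2: Midrank |d_i| (ties get averaged ranks).
ranks: |5|->3.5, |5|->3.5, |1|->1, |2|->2, |6|->5, |8|->6
Step 3: Attach original signs; sum ranks with positive sign and with negative sign.
W+ = 3.5 + 2 + 5 + 6 = 16.5
W- = 3.5 + 1 = 4.5
(Check: W+ + W- = 21 should equal n(n+1)/2 = 21.)
Step 4: Test statistic W = min(W+, W-) = 4.5.
Step 5: Ties in |d|, so use the tie-corrected normal approximation.
        E[W] = n(n+1)/4 = 6*7/4 = 10.5.
        Tie groups: |d|=5 (t=2); sum(t^3 - t) = 6.
        Var[W] = n(n+1)(2n+1)/24 - sum(t^3-t)/48 = 546/24 - 6/48 = 22.625.
        z = (W - E[W]) / sqrt(Var[W]) = (4.5 - 10.5) / 4.7566 = -1.2614.
        Two-sided p = 2*Phi(z) = 0.207160.
Step 6: alpha = 0.05. fail to reject H0.

W+ = 16.5, W- = 4.5, W = min = 4.5, p = 0.207160, fail to reject H0.


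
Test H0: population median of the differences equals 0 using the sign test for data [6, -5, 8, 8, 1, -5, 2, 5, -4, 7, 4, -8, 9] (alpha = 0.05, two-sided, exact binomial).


Step 1: Discard zero differences. Original n = 13; n_eff = number of nonzero differences = 13.
Nonzero differences (with sign): +6, -5, +8, +8, +1, -5, +2, +5, -4, +7, +4, -8, +9
Step 2: Count signs: positive = 9, negative = 4.
Step 3: Under H0: P(positive) = 0.5, so the number of positives S ~ Bin(13, 0.5).
Step 4: Two-sided exact p-value = sum of Bin(13,0.5) probabilities at or below the observed probability = 0.266846.
Step 5: alpha = 0.05. fail to reject H0.

n_eff = 13, pos = 9, neg = 4, p = 0.266846, fail to reject H0.


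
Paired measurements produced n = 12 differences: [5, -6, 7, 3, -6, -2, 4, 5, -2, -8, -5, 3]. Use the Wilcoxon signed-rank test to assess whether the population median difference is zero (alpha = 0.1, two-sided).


Step 1: Drop any zero differences (none here) and take |d_i|.
|d| = [5, 6, 7, 3, 6, 2, 4, 5, 2, 8, 5, 3]
Step 2: Midrank |d_i| (ties get averaged ranks).
ranks: |5|->7, |6|->9.5, |7|->11, |3|->3.5, |6|->9.5, |2|->1.5, |4|->5, |5|->7, |2|->1.5, |8|->12, |5|->7, |3|->3.5
Step 3: Attach original signs; sum ranks with positive sign and with negative sign.
W+ = 7 + 11 + 3.5 + 5 + 7 + 3.5 = 37
W- = 9.5 + 9.5 + 1.5 + 1.5 + 12 + 7 = 41
(Check: W+ + W- = 78 should equal n(n+1)/2 = 78.)
Step 4: Test statistic W = min(W+, W-) = 37.
Step 5: Ties in |d|, so use the tie-corrected normal approximation.
        E[W] = n(n+1)/4 = 12*13/4 = 39.
        Tie groups: |d|=2 (t=2), |d|=3 (t=2), |d|=5 (t=3), |d|=6 (t=2); sum(t^3 - t) = 42.
        Var[W] = n(n+1)(2n+1)/24 - sum(t^3-t)/48 = 3900/24 - 42/48 = 161.625.
        z = (W - E[W]) / sqrt(Var[W]) = (37 - 39) / 12.7132 = -0.1573.
        Two-sided p = 2*Phi(z) = 0.874995.
Step 6: alpha = 0.1. fail to reject H0.

W+ = 37, W- = 41, W = min = 37, p = 0.874995, fail to reject H0.


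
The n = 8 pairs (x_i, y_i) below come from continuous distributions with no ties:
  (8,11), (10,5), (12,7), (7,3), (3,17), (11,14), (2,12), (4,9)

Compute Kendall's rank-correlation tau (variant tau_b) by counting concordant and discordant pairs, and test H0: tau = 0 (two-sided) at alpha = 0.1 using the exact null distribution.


Step 1: Enumerate the 28 unordered pairs (i,j) with i<j and classify each by sign(x_j-x_i) * sign(y_j-y_i).
  (1,2):dx=+2,dy=-6->D; (1,3):dx=+4,dy=-4->D; (1,4):dx=-1,dy=-8->C; (1,5):dx=-5,dy=+6->D
  (1,6):dx=+3,dy=+3->C; (1,7):dx=-6,dy=+1->D; (1,8):dx=-4,dy=-2->C; (2,3):dx=+2,dy=+2->C
  (2,4):dx=-3,dy=-2->C; (2,5):dx=-7,dy=+12->D; (2,6):dx=+1,dy=+9->C; (2,7):dx=-8,dy=+7->D
  (2,8):dx=-6,dy=+4->D; (3,4):dx=-5,dy=-4->C; (3,5):dx=-9,dy=+10->D; (3,6):dx=-1,dy=+7->D
  (3,7):dx=-10,dy=+5->D; (3,8):dx=-8,dy=+2->D; (4,5):dx=-4,dy=+14->D; (4,6):dx=+4,dy=+11->C
  (4,7):dx=-5,dy=+9->D; (4,8):dx=-3,dy=+6->D; (5,6):dx=+8,dy=-3->D; (5,7):dx=-1,dy=-5->C
  (5,8):dx=+1,dy=-8->D; (6,7):dx=-9,dy=-2->C; (6,8):dx=-7,dy=-5->C; (7,8):dx=+2,dy=-3->D
Step 2: C = 11, D = 17, total pairs = 28.
Step 3: tau = (C - D)/(n(n-1)/2) = (11 - 17)/28 = -0.214286.
Step 4: Exact two-sided p-value (enumerate n! = 40320 permutations of y under H0): p = 0.548413.
Step 5: alpha = 0.1. fail to reject H0.

tau_b = -0.2143 (C=11, D=17), p = 0.548413, fail to reject H0.


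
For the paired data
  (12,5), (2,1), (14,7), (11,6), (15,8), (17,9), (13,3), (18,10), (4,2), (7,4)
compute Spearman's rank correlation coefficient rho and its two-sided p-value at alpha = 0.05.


Step 1: Rank x and y separately (midranks; no ties here).
rank(x): 12->5, 2->1, 14->7, 11->4, 15->8, 17->9, 13->6, 18->10, 4->2, 7->3
rank(y): 5->5, 1->1, 7->7, 6->6, 8->8, 9->9, 3->3, 10->10, 2->2, 4->4
Step 2: d_i = R_x(i) - R_y(i); compute d_i^2.
  (5-5)^2=0, (1-1)^2=0, (7-7)^2=0, (4-6)^2=4, (8-8)^2=0, (9-9)^2=0, (6-3)^2=9, (10-10)^2=0, (2-2)^2=0, (3-4)^2=1
sum(d^2) = 14.
Step 3: rho = 1 - 6*14 / (10*(10^2 - 1)) = 1 - 84/990 = 0.915152.
Step 4: Under H0, t = rho * sqrt((n-2)/(1-rho^2)) = 6.4212 ~ t(8).
Step 5: Two-sided p-value from the t-distribution with 8 df = 0.000204.
Step 6: alpha = 0.05. reject H0.

rho = 0.9152, p = 0.000204, reject H0 at alpha = 0.05.


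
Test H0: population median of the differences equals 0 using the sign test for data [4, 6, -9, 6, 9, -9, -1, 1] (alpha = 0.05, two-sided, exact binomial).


Step 1: Discard zero differences. Original n = 8; n_eff = number of nonzero differences = 8.
Nonzero differences (with sign): +4, +6, -9, +6, +9, -9, -1, +1
Step 2: Count signs: positive = 5, negative = 3.
Step 3: Under H0: P(positive) = 0.5, so the number of positives S ~ Bin(8, 0.5).
Step 4: Two-sided exact p-value = sum of Bin(8,0.5) probabilities at or below the observed probability = 0.726562.
Step 5: alpha = 0.05. fail to reject H0.

n_eff = 8, pos = 5, neg = 3, p = 0.726562, fail to reject H0.


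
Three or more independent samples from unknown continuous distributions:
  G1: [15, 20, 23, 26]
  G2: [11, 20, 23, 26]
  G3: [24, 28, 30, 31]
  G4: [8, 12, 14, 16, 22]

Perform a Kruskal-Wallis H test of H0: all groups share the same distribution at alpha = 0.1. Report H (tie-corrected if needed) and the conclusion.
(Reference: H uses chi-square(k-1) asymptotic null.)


Step 1: Combine all N = 17 observations and assign midranks.
sorted (value, group, rank): (8,G4,1), (11,G2,2), (12,G4,3), (14,G4,4), (15,G1,5), (16,G4,6), (20,G1,7.5), (20,G2,7.5), (22,G4,9), (23,G1,10.5), (23,G2,10.5), (24,G3,12), (26,G1,13.5), (26,G2,13.5), (28,G3,15), (30,G3,16), (31,G3,17)
Step 2: Sum ranks within each group.
R_1 = 36.5 (n_1 = 4)
R_2 = 33.5 (n_2 = 4)
R_3 = 60 (n_3 = 4)
R_4 = 23 (n_4 = 5)
Step 3: H = 12/(N(N+1)) * sum(R_i^2/n_i) - 3(N+1)
     = 12/(17*18) * (36.5^2/4 + 33.5^2/4 + 60^2/4 + 23^2/5) - 3*18
     = 0.039216 * 1619.42 - 54
     = 9.506863.
Step 4: Ties present; correction factor C = 1 - 18/(17^3 - 17) = 0.996324. Corrected H = 9.506863 / 0.996324 = 9.541943.
Step 5: Under H0, H ~ chi^2(3); p-value = 0.022889.
Step 6: alpha = 0.1. reject H0.

H = 9.5419, df = 3, p = 0.022889, reject H0.


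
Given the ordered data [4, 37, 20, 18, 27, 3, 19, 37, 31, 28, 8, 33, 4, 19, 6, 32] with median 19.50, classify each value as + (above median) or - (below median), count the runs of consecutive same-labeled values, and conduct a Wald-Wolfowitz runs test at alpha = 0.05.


Step 1: Compute median = 19.50; label A = above, B = below.
Labels in order: BAABABBAAABABBBA  (n_A = 8, n_B = 8)
Step 2: Count runs R = 10.
Step 3: Under H0 (random ordering), E[R] = 2*n_A*n_B/(n_A+n_B) + 1 = 2*8*8/16 + 1 = 9.0000.
        Var[R] = 2*n_A*n_B*(2*n_A*n_B - n_A - n_B) / ((n_A+n_B)^2 * (n_A+n_B-1)) = 14336/3840 = 3.7333.
        SD[R] = 1.9322.
Step 4: Continuity-corrected z = (R - 0.5 - E[R]) / SD[R] = (10 - 0.5 - 9.0000) / 1.9322 = 0.2588.
Step 5: Two-sided p-value via normal approximation = 2*(1 - Phi(|z|)) = 0.795809.
Step 6: alpha = 0.05. fail to reject H0.

R = 10, z = 0.2588, p = 0.795809, fail to reject H0.


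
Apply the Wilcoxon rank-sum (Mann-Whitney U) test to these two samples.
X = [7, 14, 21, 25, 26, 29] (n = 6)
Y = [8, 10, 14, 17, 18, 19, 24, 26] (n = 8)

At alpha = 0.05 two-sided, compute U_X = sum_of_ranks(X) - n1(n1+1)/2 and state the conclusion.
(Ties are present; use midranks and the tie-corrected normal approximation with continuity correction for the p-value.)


Step 1: Combine and sort all 14 observations; assign midranks.
sorted (value, group): (7,X), (8,Y), (10,Y), (14,X), (14,Y), (17,Y), (18,Y), (19,Y), (21,X), (24,Y), (25,X), (26,X), (26,Y), (29,X)
ranks: 7->1, 8->2, 10->3, 14->4.5, 14->4.5, 17->6, 18->7, 19->8, 21->9, 24->10, 25->11, 26->12.5, 26->12.5, 29->14
Step 2: Rank sum for X: R1 = 1 + 4.5 + 9 + 11 + 12.5 + 14 = 52.
Step 3: U_X = R1 - n1(n1+1)/2 = 52 - 6*7/2 = 52 - 21 = 31.
       U_Y = n1*n2 - U_X = 48 - 31 = 17.
Step 4: Ties are present, so use the tie-corrected normal approximation (with continuity correction) for the p-value.
Step 5: p-value = 0.400350; compare to alpha = 0.05. fail to reject H0.

U_X = 31, p = 0.400350, fail to reject H0 at alpha = 0.05.


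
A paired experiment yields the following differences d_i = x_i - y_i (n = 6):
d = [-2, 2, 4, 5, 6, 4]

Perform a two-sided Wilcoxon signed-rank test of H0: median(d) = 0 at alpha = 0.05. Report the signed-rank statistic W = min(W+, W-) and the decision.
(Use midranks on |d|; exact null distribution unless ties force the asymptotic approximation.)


Step 1: Drop any zero differences (none here) and take |d_i|.
|d| = [2, 2, 4, 5, 6, 4]
Step 2: Midrank |d_i| (ties get averaged ranks).
ranks: |2|->1.5, |2|->1.5, |4|->3.5, |5|->5, |6|->6, |4|->3.5
Step 3: Attach original signs; sum ranks with positive sign and with negative sign.
W+ = 1.5 + 3.5 + 5 + 6 + 3.5 = 19.5
W- = 1.5 = 1.5
(Check: W+ + W- = 21 should equal n(n+1)/2 = 21.)
Step 4: Test statistic W = min(W+, W-) = 1.5.
Step 5: Ties in |d|, so use the tie-corrected normal approximation.
        E[W] = n(n+1)/4 = 6*7/4 = 10.5.
        Tie groups: |d|=2 (t=2), |d|=4 (t=2); sum(t^3 - t) = 12.
        Var[W] = n(n+1)(2n+1)/24 - sum(t^3-t)/48 = 546/24 - 12/48 = 22.5.
        z = (W - E[W]) / sqrt(Var[W]) = (1.5 - 10.5) / 4.7434 = -1.8974.
        Two-sided p = 2*Phi(z) = 0.057780.
Step 6: alpha = 0.05. fail to reject H0.

W+ = 19.5, W- = 1.5, W = min = 1.5, p = 0.057780, fail to reject H0.


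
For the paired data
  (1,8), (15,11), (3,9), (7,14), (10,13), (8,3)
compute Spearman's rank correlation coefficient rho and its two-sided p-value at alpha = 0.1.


Step 1: Rank x and y separately (midranks; no ties here).
rank(x): 1->1, 15->6, 3->2, 7->3, 10->5, 8->4
rank(y): 8->2, 11->4, 9->3, 14->6, 13->5, 3->1
Step 2: d_i = R_x(i) - R_y(i); compute d_i^2.
  (1-2)^2=1, (6-4)^2=4, (2-3)^2=1, (3-6)^2=9, (5-5)^2=0, (4-1)^2=9
sum(d^2) = 24.
Step 3: rho = 1 - 6*24 / (6*(6^2 - 1)) = 1 - 144/210 = 0.314286.
Step 4: Under H0, t = rho * sqrt((n-2)/(1-rho^2)) = 0.6621 ~ t(4).
Step 5: Two-sided p-value from the t-distribution with 4 df = 0.544093.
Step 6: alpha = 0.1. fail to reject H0.

rho = 0.3143, p = 0.544093, fail to reject H0 at alpha = 0.1.


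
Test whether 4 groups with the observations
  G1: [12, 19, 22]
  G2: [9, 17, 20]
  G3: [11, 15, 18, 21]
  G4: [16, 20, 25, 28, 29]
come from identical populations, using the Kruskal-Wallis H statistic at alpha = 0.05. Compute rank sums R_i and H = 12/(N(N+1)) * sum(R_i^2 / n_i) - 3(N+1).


Step 1: Combine all N = 15 observations and assign midranks.
sorted (value, group, rank): (9,G2,1), (11,G3,2), (12,G1,3), (15,G3,4), (16,G4,5), (17,G2,6), (18,G3,7), (19,G1,8), (20,G2,9.5), (20,G4,9.5), (21,G3,11), (22,G1,12), (25,G4,13), (28,G4,14), (29,G4,15)
Step 2: Sum ranks within each group.
R_1 = 23 (n_1 = 3)
R_2 = 16.5 (n_2 = 3)
R_3 = 24 (n_3 = 4)
R_4 = 56.5 (n_4 = 5)
Step 3: H = 12/(N(N+1)) * sum(R_i^2/n_i) - 3(N+1)
     = 12/(15*16) * (23^2/3 + 16.5^2/3 + 24^2/4 + 56.5^2/5) - 3*16
     = 0.050000 * 1049.53 - 48
     = 4.476667.
Step 4: Ties present; correction factor C = 1 - 6/(15^3 - 15) = 0.998214. Corrected H = 4.476667 / 0.998214 = 4.484675.
Step 5: Under H0, H ~ chi^2(3); p-value = 0.213661.
Step 6: alpha = 0.05. fail to reject H0.

H = 4.4847, df = 3, p = 0.213661, fail to reject H0.


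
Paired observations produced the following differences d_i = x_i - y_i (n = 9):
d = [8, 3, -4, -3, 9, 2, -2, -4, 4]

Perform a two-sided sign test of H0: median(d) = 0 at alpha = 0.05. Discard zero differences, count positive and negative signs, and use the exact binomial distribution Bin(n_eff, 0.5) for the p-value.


Step 1: Discard zero differences. Original n = 9; n_eff = number of nonzero differences = 9.
Nonzero differences (with sign): +8, +3, -4, -3, +9, +2, -2, -4, +4
Step 2: Count signs: positive = 5, negative = 4.
Step 3: Under H0: P(positive) = 0.5, so the number of positives S ~ Bin(9, 0.5).
Step 4: Two-sided exact p-value = sum of Bin(9,0.5) probabilities at or below the observed probability = 1.000000.
Step 5: alpha = 0.05. fail to reject H0.

n_eff = 9, pos = 5, neg = 4, p = 1.000000, fail to reject H0.


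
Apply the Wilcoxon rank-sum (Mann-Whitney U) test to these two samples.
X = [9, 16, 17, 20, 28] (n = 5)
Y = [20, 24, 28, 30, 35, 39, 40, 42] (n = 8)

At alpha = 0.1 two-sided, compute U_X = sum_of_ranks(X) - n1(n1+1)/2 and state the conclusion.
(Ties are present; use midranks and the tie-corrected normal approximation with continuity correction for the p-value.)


Step 1: Combine and sort all 13 observations; assign midranks.
sorted (value, group): (9,X), (16,X), (17,X), (20,X), (20,Y), (24,Y), (28,X), (28,Y), (30,Y), (35,Y), (39,Y), (40,Y), (42,Y)
ranks: 9->1, 16->2, 17->3, 20->4.5, 20->4.5, 24->6, 28->7.5, 28->7.5, 30->9, 35->10, 39->11, 40->12, 42->13
Step 2: Rank sum for X: R1 = 1 + 2 + 3 + 4.5 + 7.5 = 18.
Step 3: U_X = R1 - n1(n1+1)/2 = 18 - 5*6/2 = 18 - 15 = 3.
       U_Y = n1*n2 - U_X = 40 - 3 = 37.
Step 4: Ties are present, so use the tie-corrected normal approximation (with continuity correction) for the p-value.
Step 5: p-value = 0.015435; compare to alpha = 0.1. reject H0.

U_X = 3, p = 0.015435, reject H0 at alpha = 0.1.


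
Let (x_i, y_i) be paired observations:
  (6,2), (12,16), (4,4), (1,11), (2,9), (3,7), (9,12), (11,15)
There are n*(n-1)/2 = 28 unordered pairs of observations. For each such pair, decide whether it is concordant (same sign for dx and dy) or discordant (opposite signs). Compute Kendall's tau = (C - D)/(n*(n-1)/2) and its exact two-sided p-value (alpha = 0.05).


Step 1: Enumerate the 28 unordered pairs (i,j) with i<j and classify each by sign(x_j-x_i) * sign(y_j-y_i).
  (1,2):dx=+6,dy=+14->C; (1,3):dx=-2,dy=+2->D; (1,4):dx=-5,dy=+9->D; (1,5):dx=-4,dy=+7->D
  (1,6):dx=-3,dy=+5->D; (1,7):dx=+3,dy=+10->C; (1,8):dx=+5,dy=+13->C; (2,3):dx=-8,dy=-12->C
  (2,4):dx=-11,dy=-5->C; (2,5):dx=-10,dy=-7->C; (2,6):dx=-9,dy=-9->C; (2,7):dx=-3,dy=-4->C
  (2,8):dx=-1,dy=-1->C; (3,4):dx=-3,dy=+7->D; (3,5):dx=-2,dy=+5->D; (3,6):dx=-1,dy=+3->D
  (3,7):dx=+5,dy=+8->C; (3,8):dx=+7,dy=+11->C; (4,5):dx=+1,dy=-2->D; (4,6):dx=+2,dy=-4->D
  (4,7):dx=+8,dy=+1->C; (4,8):dx=+10,dy=+4->C; (5,6):dx=+1,dy=-2->D; (5,7):dx=+7,dy=+3->C
  (5,8):dx=+9,dy=+6->C; (6,7):dx=+6,dy=+5->C; (6,8):dx=+8,dy=+8->C; (7,8):dx=+2,dy=+3->C
Step 2: C = 18, D = 10, total pairs = 28.
Step 3: tau = (C - D)/(n(n-1)/2) = (18 - 10)/28 = 0.285714.
Step 4: Exact two-sided p-value (enumerate n! = 40320 permutations of y under H0): p = 0.398760.
Step 5: alpha = 0.05. fail to reject H0.

tau_b = 0.2857 (C=18, D=10), p = 0.398760, fail to reject H0.


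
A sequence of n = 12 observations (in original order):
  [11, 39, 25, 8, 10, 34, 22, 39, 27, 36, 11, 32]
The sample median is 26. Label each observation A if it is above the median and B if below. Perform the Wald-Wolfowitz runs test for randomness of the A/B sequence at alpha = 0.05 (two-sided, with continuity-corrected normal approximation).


Step 1: Compute median = 26; label A = above, B = below.
Labels in order: BABBBABAAABA  (n_A = 6, n_B = 6)
Step 2: Count runs R = 8.
Step 3: Under H0 (random ordering), E[R] = 2*n_A*n_B/(n_A+n_B) + 1 = 2*6*6/12 + 1 = 7.0000.
        Var[R] = 2*n_A*n_B*(2*n_A*n_B - n_A - n_B) / ((n_A+n_B)^2 * (n_A+n_B-1)) = 4320/1584 = 2.7273.
        SD[R] = 1.6514.
Step 4: Continuity-corrected z = (R - 0.5 - E[R]) / SD[R] = (8 - 0.5 - 7.0000) / 1.6514 = 0.3028.
Step 5: Two-sided p-value via normal approximation = 2*(1 - Phi(|z|)) = 0.762069.
Step 6: alpha = 0.05. fail to reject H0.

R = 8, z = 0.3028, p = 0.762069, fail to reject H0.


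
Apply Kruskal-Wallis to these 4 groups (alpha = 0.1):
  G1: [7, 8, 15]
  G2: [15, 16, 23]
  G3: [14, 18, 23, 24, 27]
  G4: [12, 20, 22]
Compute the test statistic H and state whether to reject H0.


Step 1: Combine all N = 14 observations and assign midranks.
sorted (value, group, rank): (7,G1,1), (8,G1,2), (12,G4,3), (14,G3,4), (15,G1,5.5), (15,G2,5.5), (16,G2,7), (18,G3,8), (20,G4,9), (22,G4,10), (23,G2,11.5), (23,G3,11.5), (24,G3,13), (27,G3,14)
Step 2: Sum ranks within each group.
R_1 = 8.5 (n_1 = 3)
R_2 = 24 (n_2 = 3)
R_3 = 50.5 (n_3 = 5)
R_4 = 22 (n_4 = 3)
Step 3: H = 12/(N(N+1)) * sum(R_i^2/n_i) - 3(N+1)
     = 12/(14*15) * (8.5^2/3 + 24^2/3 + 50.5^2/5 + 22^2/3) - 3*15
     = 0.057143 * 887.467 - 45
     = 5.712381.
Step 4: Ties present; correction factor C = 1 - 12/(14^3 - 14) = 0.995604. Corrected H = 5.712381 / 0.995604 = 5.737601.
Step 5: Under H0, H ~ chi^2(3); p-value = 0.125098.
Step 6: alpha = 0.1. fail to reject H0.

H = 5.7376, df = 3, p = 0.125098, fail to reject H0.


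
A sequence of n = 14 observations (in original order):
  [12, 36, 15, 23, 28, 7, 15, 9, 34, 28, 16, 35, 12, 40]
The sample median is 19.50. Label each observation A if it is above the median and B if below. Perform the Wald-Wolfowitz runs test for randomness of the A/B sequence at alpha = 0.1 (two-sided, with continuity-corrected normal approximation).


Step 1: Compute median = 19.50; label A = above, B = below.
Labels in order: BABAABBBAABABA  (n_A = 7, n_B = 7)
Step 2: Count runs R = 10.
Step 3: Under H0 (random ordering), E[R] = 2*n_A*n_B/(n_A+n_B) + 1 = 2*7*7/14 + 1 = 8.0000.
        Var[R] = 2*n_A*n_B*(2*n_A*n_B - n_A - n_B) / ((n_A+n_B)^2 * (n_A+n_B-1)) = 8232/2548 = 3.2308.
        SD[R] = 1.7974.
Step 4: Continuity-corrected z = (R - 0.5 - E[R]) / SD[R] = (10 - 0.5 - 8.0000) / 1.7974 = 0.8345.
Step 5: Two-sided p-value via normal approximation = 2*(1 - Phi(|z|)) = 0.403986.
Step 6: alpha = 0.1. fail to reject H0.

R = 10, z = 0.8345, p = 0.403986, fail to reject H0.


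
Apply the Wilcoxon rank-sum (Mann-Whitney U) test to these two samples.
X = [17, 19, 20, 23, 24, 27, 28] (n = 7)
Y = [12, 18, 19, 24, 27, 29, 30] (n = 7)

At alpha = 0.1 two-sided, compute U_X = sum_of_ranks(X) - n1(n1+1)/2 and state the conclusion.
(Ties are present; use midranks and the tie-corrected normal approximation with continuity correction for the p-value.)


Step 1: Combine and sort all 14 observations; assign midranks.
sorted (value, group): (12,Y), (17,X), (18,Y), (19,X), (19,Y), (20,X), (23,X), (24,X), (24,Y), (27,X), (27,Y), (28,X), (29,Y), (30,Y)
ranks: 12->1, 17->2, 18->3, 19->4.5, 19->4.5, 20->6, 23->7, 24->8.5, 24->8.5, 27->10.5, 27->10.5, 28->12, 29->13, 30->14
Step 2: Rank sum for X: R1 = 2 + 4.5 + 6 + 7 + 8.5 + 10.5 + 12 = 50.5.
Step 3: U_X = R1 - n1(n1+1)/2 = 50.5 - 7*8/2 = 50.5 - 28 = 22.5.
       U_Y = n1*n2 - U_X = 49 - 22.5 = 26.5.
Step 4: Ties are present, so use the tie-corrected normal approximation (with continuity correction) for the p-value.
Step 5: p-value = 0.847509; compare to alpha = 0.1. fail to reject H0.

U_X = 22.5, p = 0.847509, fail to reject H0 at alpha = 0.1.


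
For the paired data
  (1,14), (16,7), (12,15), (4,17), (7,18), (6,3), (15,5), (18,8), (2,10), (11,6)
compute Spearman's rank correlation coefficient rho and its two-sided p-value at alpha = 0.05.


Step 1: Rank x and y separately (midranks; no ties here).
rank(x): 1->1, 16->9, 12->7, 4->3, 7->5, 6->4, 15->8, 18->10, 2->2, 11->6
rank(y): 14->7, 7->4, 15->8, 17->9, 18->10, 3->1, 5->2, 8->5, 10->6, 6->3
Step 2: d_i = R_x(i) - R_y(i); compute d_i^2.
  (1-7)^2=36, (9-4)^2=25, (7-8)^2=1, (3-9)^2=36, (5-10)^2=25, (4-1)^2=9, (8-2)^2=36, (10-5)^2=25, (2-6)^2=16, (6-3)^2=9
sum(d^2) = 218.
Step 3: rho = 1 - 6*218 / (10*(10^2 - 1)) = 1 - 1308/990 = -0.321212.
Step 4: Under H0, t = rho * sqrt((n-2)/(1-rho^2)) = -0.9594 ~ t(8).
Step 5: Two-sided p-value from the t-distribution with 8 df = 0.365468.
Step 6: alpha = 0.05. fail to reject H0.

rho = -0.3212, p = 0.365468, fail to reject H0 at alpha = 0.05.


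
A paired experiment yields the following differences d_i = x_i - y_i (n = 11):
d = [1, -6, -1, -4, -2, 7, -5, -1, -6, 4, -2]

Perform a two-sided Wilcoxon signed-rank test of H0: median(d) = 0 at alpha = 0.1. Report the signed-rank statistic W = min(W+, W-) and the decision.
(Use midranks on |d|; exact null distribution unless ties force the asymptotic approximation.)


Step 1: Drop any zero differences (none here) and take |d_i|.
|d| = [1, 6, 1, 4, 2, 7, 5, 1, 6, 4, 2]
Step 2: Midrank |d_i| (ties get averaged ranks).
ranks: |1|->2, |6|->9.5, |1|->2, |4|->6.5, |2|->4.5, |7|->11, |5|->8, |1|->2, |6|->9.5, |4|->6.5, |2|->4.5
Step 3: Attach original signs; sum ranks with positive sign and with negative sign.
W+ = 2 + 11 + 6.5 = 19.5
W- = 9.5 + 2 + 6.5 + 4.5 + 8 + 2 + 9.5 + 4.5 = 46.5
(Check: W+ + W- = 66 should equal n(n+1)/2 = 66.)
Step 4: Test statistic W = min(W+, W-) = 19.5.
Step 5: Ties in |d|, so use the tie-corrected normal approximation.
        E[W] = n(n+1)/4 = 11*12/4 = 33.
        Tie groups: |d|=1 (t=3), |d|=2 (t=2), |d|=4 (t=2), |d|=6 (t=2); sum(t^3 - t) = 42.
        Var[W] = n(n+1)(2n+1)/24 - sum(t^3-t)/48 = 3036/24 - 42/48 = 125.625.
        z = (W - E[W]) / sqrt(Var[W]) = (19.5 - 33) / 11.2083 = -1.2045.
        Two-sided p = 2*Phi(z) = 0.228408.
Step 6: alpha = 0.1. fail to reject H0.

W+ = 19.5, W- = 46.5, W = min = 19.5, p = 0.228408, fail to reject H0.


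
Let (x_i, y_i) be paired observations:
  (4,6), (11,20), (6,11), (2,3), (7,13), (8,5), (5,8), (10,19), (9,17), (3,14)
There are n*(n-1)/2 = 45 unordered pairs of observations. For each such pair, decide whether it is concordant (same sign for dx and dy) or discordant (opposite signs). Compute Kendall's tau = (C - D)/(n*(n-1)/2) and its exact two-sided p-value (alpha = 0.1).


Step 1: Enumerate the 45 unordered pairs (i,j) with i<j and classify each by sign(x_j-x_i) * sign(y_j-y_i).
  (1,2):dx=+7,dy=+14->C; (1,3):dx=+2,dy=+5->C; (1,4):dx=-2,dy=-3->C; (1,5):dx=+3,dy=+7->C
  (1,6):dx=+4,dy=-1->D; (1,7):dx=+1,dy=+2->C; (1,8):dx=+6,dy=+13->C; (1,9):dx=+5,dy=+11->C
  (1,10):dx=-1,dy=+8->D; (2,3):dx=-5,dy=-9->C; (2,4):dx=-9,dy=-17->C; (2,5):dx=-4,dy=-7->C
  (2,6):dx=-3,dy=-15->C; (2,7):dx=-6,dy=-12->C; (2,8):dx=-1,dy=-1->C; (2,9):dx=-2,dy=-3->C
  (2,10):dx=-8,dy=-6->C; (3,4):dx=-4,dy=-8->C; (3,5):dx=+1,dy=+2->C; (3,6):dx=+2,dy=-6->D
  (3,7):dx=-1,dy=-3->C; (3,8):dx=+4,dy=+8->C; (3,9):dx=+3,dy=+6->C; (3,10):dx=-3,dy=+3->D
  (4,5):dx=+5,dy=+10->C; (4,6):dx=+6,dy=+2->C; (4,7):dx=+3,dy=+5->C; (4,8):dx=+8,dy=+16->C
  (4,9):dx=+7,dy=+14->C; (4,10):dx=+1,dy=+11->C; (5,6):dx=+1,dy=-8->D; (5,7):dx=-2,dy=-5->C
  (5,8):dx=+3,dy=+6->C; (5,9):dx=+2,dy=+4->C; (5,10):dx=-4,dy=+1->D; (6,7):dx=-3,dy=+3->D
  (6,8):dx=+2,dy=+14->C; (6,9):dx=+1,dy=+12->C; (6,10):dx=-5,dy=+9->D; (7,8):dx=+5,dy=+11->C
  (7,9):dx=+4,dy=+9->C; (7,10):dx=-2,dy=+6->D; (8,9):dx=-1,dy=-2->C; (8,10):dx=-7,dy=-5->C
  (9,10):dx=-6,dy=-3->C
Step 2: C = 36, D = 9, total pairs = 45.
Step 3: tau = (C - D)/(n(n-1)/2) = (36 - 9)/45 = 0.600000.
Step 4: Exact two-sided p-value (enumerate n! = 3628800 permutations of y under H0): p = 0.016666.
Step 5: alpha = 0.1. reject H0.

tau_b = 0.6000 (C=36, D=9), p = 0.016666, reject H0.


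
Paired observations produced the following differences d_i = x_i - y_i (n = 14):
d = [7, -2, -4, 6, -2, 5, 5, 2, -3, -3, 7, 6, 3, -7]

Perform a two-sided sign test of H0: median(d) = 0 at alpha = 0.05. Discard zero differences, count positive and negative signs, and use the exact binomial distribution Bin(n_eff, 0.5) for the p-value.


Step 1: Discard zero differences. Original n = 14; n_eff = number of nonzero differences = 14.
Nonzero differences (with sign): +7, -2, -4, +6, -2, +5, +5, +2, -3, -3, +7, +6, +3, -7
Step 2: Count signs: positive = 8, negative = 6.
Step 3: Under H0: P(positive) = 0.5, so the number of positives S ~ Bin(14, 0.5).
Step 4: Two-sided exact p-value = sum of Bin(14,0.5) probabilities at or below the observed probability = 0.790527.
Step 5: alpha = 0.05. fail to reject H0.

n_eff = 14, pos = 8, neg = 6, p = 0.790527, fail to reject H0.


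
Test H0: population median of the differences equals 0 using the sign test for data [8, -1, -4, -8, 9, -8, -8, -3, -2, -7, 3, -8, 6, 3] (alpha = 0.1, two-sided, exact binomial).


Step 1: Discard zero differences. Original n = 14; n_eff = number of nonzero differences = 14.
Nonzero differences (with sign): +8, -1, -4, -8, +9, -8, -8, -3, -2, -7, +3, -8, +6, +3
Step 2: Count signs: positive = 5, negative = 9.
Step 3: Under H0: P(positive) = 0.5, so the number of positives S ~ Bin(14, 0.5).
Step 4: Two-sided exact p-value = sum of Bin(14,0.5) probabilities at or below the observed probability = 0.423950.
Step 5: alpha = 0.1. fail to reject H0.

n_eff = 14, pos = 5, neg = 9, p = 0.423950, fail to reject H0.


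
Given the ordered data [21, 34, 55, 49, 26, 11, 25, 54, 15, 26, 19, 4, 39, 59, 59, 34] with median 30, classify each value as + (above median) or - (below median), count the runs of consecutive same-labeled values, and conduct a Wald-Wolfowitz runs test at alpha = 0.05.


Step 1: Compute median = 30; label A = above, B = below.
Labels in order: BAAABBBABBBBAAAA  (n_A = 8, n_B = 8)
Step 2: Count runs R = 6.
Step 3: Under H0 (random ordering), E[R] = 2*n_A*n_B/(n_A+n_B) + 1 = 2*8*8/16 + 1 = 9.0000.
        Var[R] = 2*n_A*n_B*(2*n_A*n_B - n_A - n_B) / ((n_A+n_B)^2 * (n_A+n_B-1)) = 14336/3840 = 3.7333.
        SD[R] = 1.9322.
Step 4: Continuity-corrected z = (R + 0.5 - E[R]) / SD[R] = (6 + 0.5 - 9.0000) / 1.9322 = -1.2939.
Step 5: Two-sided p-value via normal approximation = 2*(1 - Phi(|z|)) = 0.195709.
Step 6: alpha = 0.05. fail to reject H0.

R = 6, z = -1.2939, p = 0.195709, fail to reject H0.


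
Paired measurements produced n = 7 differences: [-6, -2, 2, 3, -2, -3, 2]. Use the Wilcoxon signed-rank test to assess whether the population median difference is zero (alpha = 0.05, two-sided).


Step 1: Drop any zero differences (none here) and take |d_i|.
|d| = [6, 2, 2, 3, 2, 3, 2]
Step 2: Midrank |d_i| (ties get averaged ranks).
ranks: |6|->7, |2|->2.5, |2|->2.5, |3|->5.5, |2|->2.5, |3|->5.5, |2|->2.5
Step 3: Attach original signs; sum ranks with positive sign and with negative sign.
W+ = 2.5 + 5.5 + 2.5 = 10.5
W- = 7 + 2.5 + 2.5 + 5.5 = 17.5
(Check: W+ + W- = 28 should equal n(n+1)/2 = 28.)
Step 4: Test statistic W = min(W+, W-) = 10.5.
Step 5: Ties in |d|, so use the tie-corrected normal approximation.
        E[W] = n(n+1)/4 = 7*8/4 = 14.
        Tie groups: |d|=2 (t=4), |d|=3 (t=2); sum(t^3 - t) = 66.
        Var[W] = n(n+1)(2n+1)/24 - sum(t^3-t)/48 = 840/24 - 66/48 = 33.625.
        z = (W - E[W]) / sqrt(Var[W]) = (10.5 - 14) / 5.7987 = -0.6036.
        Two-sided p = 2*Phi(z) = 0.546121.
Step 6: alpha = 0.05. fail to reject H0.

W+ = 10.5, W- = 17.5, W = min = 10.5, p = 0.546121, fail to reject H0.


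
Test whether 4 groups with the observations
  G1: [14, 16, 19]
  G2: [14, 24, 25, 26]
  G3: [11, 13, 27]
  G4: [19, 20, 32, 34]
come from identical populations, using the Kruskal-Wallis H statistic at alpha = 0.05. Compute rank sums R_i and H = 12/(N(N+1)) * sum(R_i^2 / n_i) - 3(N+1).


Step 1: Combine all N = 14 observations and assign midranks.
sorted (value, group, rank): (11,G3,1), (13,G3,2), (14,G1,3.5), (14,G2,3.5), (16,G1,5), (19,G1,6.5), (19,G4,6.5), (20,G4,8), (24,G2,9), (25,G2,10), (26,G2,11), (27,G3,12), (32,G4,13), (34,G4,14)
Step 2: Sum ranks within each group.
R_1 = 15 (n_1 = 3)
R_2 = 33.5 (n_2 = 4)
R_3 = 15 (n_3 = 3)
R_4 = 41.5 (n_4 = 4)
Step 3: H = 12/(N(N+1)) * sum(R_i^2/n_i) - 3(N+1)
     = 12/(14*15) * (15^2/3 + 33.5^2/4 + 15^2/3 + 41.5^2/4) - 3*15
     = 0.057143 * 861.125 - 45
     = 4.207143.
Step 4: Ties present; correction factor C = 1 - 12/(14^3 - 14) = 0.995604. Corrected H = 4.207143 / 0.995604 = 4.225717.
Step 5: Under H0, H ~ chi^2(3); p-value = 0.238100.
Step 6: alpha = 0.05. fail to reject H0.

H = 4.2257, df = 3, p = 0.238100, fail to reject H0.
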